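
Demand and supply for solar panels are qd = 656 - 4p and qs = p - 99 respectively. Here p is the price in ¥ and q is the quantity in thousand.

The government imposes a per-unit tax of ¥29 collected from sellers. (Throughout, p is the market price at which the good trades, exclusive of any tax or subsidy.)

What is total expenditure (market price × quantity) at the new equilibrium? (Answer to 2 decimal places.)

4515.84

Initially, 656 - 4p = p - 99, so 755 = 5p and p = 151, q = 52.
Since sellers keep the price net of the tax, the effective supply curve becomes qs = p - 128.
New equilibrium: 656 - 4p = p - 128 ⇒ 784 = 5p ⇒ p = 156.8, q = 28.8.
New expenditure = 156.8 × 28.8 = 4515.84.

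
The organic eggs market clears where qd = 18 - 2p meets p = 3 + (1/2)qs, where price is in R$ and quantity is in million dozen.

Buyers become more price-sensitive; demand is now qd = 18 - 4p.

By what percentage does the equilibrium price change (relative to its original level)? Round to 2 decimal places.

Initially, 18 - 2p = 2p - 6, so 24 = 4p and p = 6, q = 6.
The new curves are qd = 18 - 4p (demand) and qs = 2p - 6 (supply).
Setting them equal: 18 - 4p = 2p - 6 → 24 = 6p, so p = 4 and q = 2.
%Δp = (4 − 6) / 6 × 100 = -33.33%.

-33.33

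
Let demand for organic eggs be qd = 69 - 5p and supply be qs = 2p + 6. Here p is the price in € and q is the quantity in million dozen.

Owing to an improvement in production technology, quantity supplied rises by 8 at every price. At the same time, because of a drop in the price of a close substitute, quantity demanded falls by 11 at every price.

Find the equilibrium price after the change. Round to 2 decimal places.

6.29

Solve the original market: 69 - 5p = 2p + 6, hence p = 9 and q = 24.
With the change applied: demand qd = 58 - 5p, supply qs = 2p + 14.
Clearing the new market: 58 - 5p = 2p + 14, so p = 44/7 ≈ 6.2857 and q = 186/7 ≈ 26.5714.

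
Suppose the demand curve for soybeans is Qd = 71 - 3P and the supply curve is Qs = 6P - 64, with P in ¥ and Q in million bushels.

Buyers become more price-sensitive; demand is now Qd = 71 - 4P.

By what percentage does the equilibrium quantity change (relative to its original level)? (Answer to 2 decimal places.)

-34.62

Before the shock: 71 - 3P = 6P - 64 ⇒ 135 = 9P ⇒ P = 15, Q = 26.
The shock moves the curves to Qd = 71 - 4P and Qs = 6P - 64.
Setting them equal: 71 - 4P = 6P - 64 → 135 = 10P, so P = 13.5 and Q = 17.
%ΔQ = (17 − 26) / 26 × 100 = -34.62%.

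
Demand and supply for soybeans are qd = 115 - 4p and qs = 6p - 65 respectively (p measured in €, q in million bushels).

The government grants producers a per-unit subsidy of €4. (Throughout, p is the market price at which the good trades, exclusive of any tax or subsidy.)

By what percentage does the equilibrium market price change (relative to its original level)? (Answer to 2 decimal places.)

-13.33

Original equilibrium: 115 - 4p = 6p - 65 gives 180 = 10p, so p = 18 and q = 43.
Since sellers receive the price plus the subsidy, the effective supply curve becomes qs = 6p - 41.
Setting them equal: 115 - 4p = 6p - 41 → 156 = 10p, so p = 15.6 and q = 52.6.
%Δp = (15.6 − 18) / 18 × 100 = -13.33%.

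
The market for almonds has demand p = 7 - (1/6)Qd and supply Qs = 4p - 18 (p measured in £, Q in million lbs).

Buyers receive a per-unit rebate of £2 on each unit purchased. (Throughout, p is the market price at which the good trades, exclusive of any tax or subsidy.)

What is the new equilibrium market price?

7.2

Before the shock: 42 - 6p = 4p - 18 ⇒ 60 = 10p ⇒ p = 6, Q = 6.
Since buyers' out-of-pocket price is the market price minus the rebate, the effective demand curve becomes Qd = 54 - 6p.
Clearing the new market: 54 - 6p = 4p - 18, so p = 7.2 and Q = 10.8.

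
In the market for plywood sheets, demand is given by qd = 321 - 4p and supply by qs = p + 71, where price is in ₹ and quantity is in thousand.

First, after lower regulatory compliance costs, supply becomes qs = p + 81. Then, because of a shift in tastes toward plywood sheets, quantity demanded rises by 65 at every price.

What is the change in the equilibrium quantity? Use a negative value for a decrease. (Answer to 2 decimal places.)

Initially, 321 - 4p = p + 71, so 250 = 5p and p = 50, q = 121.
The shock moves the curves to qd = 386 - 4p and qs = p + 81.
Equate the new curves: 386 - 4p = p + 81, giving 305 = 5p, p = 61, q = 142.
Δq = 142 − 121 = +21.00.

+21.00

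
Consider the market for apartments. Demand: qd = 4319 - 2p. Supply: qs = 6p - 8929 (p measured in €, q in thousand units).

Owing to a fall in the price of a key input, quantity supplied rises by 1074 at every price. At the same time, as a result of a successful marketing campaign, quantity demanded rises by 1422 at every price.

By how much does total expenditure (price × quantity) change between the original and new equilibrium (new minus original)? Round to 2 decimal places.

Initially, 4319 - 2p = 6p - 8929, so 13248 = 8p and p = 1656, q = 1007.
With the change applied: demand qd = 5741 - 2p, supply qs = 6p - 7855.
New equilibrium: 5741 - 2p = 6p - 7855 ⇒ 13596 = 8p ⇒ p = 1699.5, q = 2342.
Expenditure moves from 1656×1007 = 1667592 to 1699.5×2342 = 3980229; change = +2312637.00.

+2312637.00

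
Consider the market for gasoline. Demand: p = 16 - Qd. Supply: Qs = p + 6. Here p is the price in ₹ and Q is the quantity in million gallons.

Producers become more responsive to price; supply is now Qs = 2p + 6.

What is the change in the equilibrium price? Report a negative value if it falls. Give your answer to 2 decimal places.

Original equilibrium: 16 - p = p + 6 gives 10 = 2p, so p = 5 and Q = 11.
The new curves are Qd = 16 - p (demand) and Qs = 2p + 6 (supply).
Equate the new curves: 16 - p = 2p + 6, giving 10 = 3p, p = 10/3 ≈ 3.3333, Q = 38/3 ≈ 12.6667.
Δp = 3.3333 − 5 = -1.67.

-1.67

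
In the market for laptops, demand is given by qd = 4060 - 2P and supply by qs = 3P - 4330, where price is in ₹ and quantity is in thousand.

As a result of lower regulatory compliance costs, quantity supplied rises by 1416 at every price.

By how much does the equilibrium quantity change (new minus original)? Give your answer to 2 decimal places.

+566.40

Before the shock: 4060 - 2P = 3P - 4330 ⇒ 8390 = 5P ⇒ P = 1678, q = 704.
The shock moves the curves to qd = 4060 - 2P and qs = 3P - 2914.
Clearing the new market: 4060 - 2P = 3P - 2914, so P = 1394.8 and q = 1270.4.
Δq = 1270.4 − 704 = +566.40.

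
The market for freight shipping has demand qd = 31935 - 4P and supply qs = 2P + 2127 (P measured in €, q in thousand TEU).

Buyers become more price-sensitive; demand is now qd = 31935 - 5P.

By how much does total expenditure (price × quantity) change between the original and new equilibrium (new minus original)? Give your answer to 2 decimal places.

-14605615.84

Solve the original market: 31935 - 4P = 2P + 2127, hence P = 4968 and q = 12063.
With the change applied: demand qd = 31935 - 5P, supply qs = 2P + 2127.
New equilibrium: 31935 - 5P = 2P + 2127 ⇒ 29808 = 7P ⇒ P = 29808/7 ≈ 4258.2857, q = 74505/7 ≈ 10643.5714.
Expenditure moves from 4968×12063 = 59928984 to 4258.2857×10643.5714 = 45323368.1633; change = -14605615.84.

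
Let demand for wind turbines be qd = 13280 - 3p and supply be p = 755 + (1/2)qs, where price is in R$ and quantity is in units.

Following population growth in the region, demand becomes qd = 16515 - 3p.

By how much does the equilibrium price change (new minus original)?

Before the shock: 13280 - 3p = 2p - 1510 ⇒ 14790 = 5p ⇒ p = 2958, q = 4406.
After the shift, demand is qd = 16515 - 3p and supply is qs = 2p - 1510.
New equilibrium: 16515 - 3p = 2p - 1510 ⇒ 18025 = 5p ⇒ p = 3605, q = 5700.
Δp = 3605 − 2958 = +647.

+647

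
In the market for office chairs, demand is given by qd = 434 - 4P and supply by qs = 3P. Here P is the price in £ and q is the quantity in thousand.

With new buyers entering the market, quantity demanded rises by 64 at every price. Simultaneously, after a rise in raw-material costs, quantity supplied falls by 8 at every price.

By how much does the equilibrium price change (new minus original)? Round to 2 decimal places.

+10.29

Before the shock: 434 - 4P = 3P ⇒ 434 = 7P ⇒ P = 62, q = 186.
The shock moves the curves to qd = 498 - 4P and qs = 3P - 8.
Clearing the new market: 498 - 4P = 3P - 8, so P = 506/7 ≈ 72.2857 and q = 1462/7 ≈ 208.8571.
ΔP = 72.2857 − 62 = +10.29.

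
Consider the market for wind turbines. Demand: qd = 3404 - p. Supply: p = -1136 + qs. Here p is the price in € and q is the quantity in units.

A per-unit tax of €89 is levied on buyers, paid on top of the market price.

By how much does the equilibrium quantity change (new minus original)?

Original equilibrium: 3404 - p = p + 1136 gives 2268 = 2p, so p = 1134 and q = 2270.
Since buyers pay the price plus the tax, the effective demand curve becomes qd = 3315 - p.
Setting them equal: 3315 - p = p + 1136 → 2179 = 2p, so p = 1089.5 and q = 2225.5.
Δq = 2225.5 − 2270 = -44.5.

-44.5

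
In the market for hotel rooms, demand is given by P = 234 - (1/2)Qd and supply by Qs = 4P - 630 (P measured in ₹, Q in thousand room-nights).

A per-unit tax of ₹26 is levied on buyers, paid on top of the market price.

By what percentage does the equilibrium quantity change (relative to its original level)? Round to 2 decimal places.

-33.99

Solve the original market: 468 - 2P = 4P - 630, hence P = 183 and Q = 102.
Since buyers pay the price plus the tax, the effective demand curve becomes Qd = 416 - 2P.
Clearing the new market: 416 - 2P = 4P - 630, so P = 523/3 ≈ 174.3333 and Q = 202/3 ≈ 67.3333.
%ΔQ = (67.3333 − 102) / 102 × 100 = -33.99%.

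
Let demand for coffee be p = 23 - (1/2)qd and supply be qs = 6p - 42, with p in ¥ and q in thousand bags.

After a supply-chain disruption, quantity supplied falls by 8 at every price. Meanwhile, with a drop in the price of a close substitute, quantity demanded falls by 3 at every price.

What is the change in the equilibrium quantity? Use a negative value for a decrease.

-4.25

Original equilibrium: 46 - 2p = 6p - 42 gives 88 = 8p, so p = 11 and q = 24.
The new curves are qd = 43 - 2p (demand) and qs = 6p - 50 (supply).
Equate the new curves: 43 - 2p = 6p - 50, giving 93 = 8p, p = 11.625, q = 19.75.
Δq = 19.75 − 24 = -4.25.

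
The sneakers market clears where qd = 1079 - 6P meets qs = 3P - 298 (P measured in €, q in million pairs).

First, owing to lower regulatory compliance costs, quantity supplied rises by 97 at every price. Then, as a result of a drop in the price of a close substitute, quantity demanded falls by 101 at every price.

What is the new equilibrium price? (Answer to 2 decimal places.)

Initially, 1079 - 6P = 3P - 298, so 1377 = 9P and P = 153, q = 161.
The new curves are qd = 978 - 6P (demand) and qs = 3P - 201 (supply).
Equate the new curves: 978 - 6P = 3P - 201, giving 1179 = 9P, P = 131, q = 192.

131.00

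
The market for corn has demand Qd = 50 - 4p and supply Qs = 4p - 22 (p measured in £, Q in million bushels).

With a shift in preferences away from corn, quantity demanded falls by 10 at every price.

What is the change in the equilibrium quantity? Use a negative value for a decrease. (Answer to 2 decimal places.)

-5.00

Initially, 50 - 4p = 4p - 22, so 72 = 8p and p = 9, Q = 14.
The new curves are Qd = 40 - 4p (demand) and Qs = 4p - 22 (supply).
Equate the new curves: 40 - 4p = 4p - 22, giving 62 = 8p, p = 7.75, Q = 9.
ΔQ = 9 − 14 = -5.00.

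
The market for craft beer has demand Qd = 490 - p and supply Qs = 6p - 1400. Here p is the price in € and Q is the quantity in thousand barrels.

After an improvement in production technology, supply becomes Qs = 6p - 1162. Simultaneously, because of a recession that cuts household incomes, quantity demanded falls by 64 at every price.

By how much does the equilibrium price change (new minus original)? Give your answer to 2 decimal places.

Solve the original market: 490 - p = 6p - 1400, hence p = 270 and Q = 220.
The shock moves the curves to Qd = 426 - p and Qs = 6p - 1162.
New equilibrium: 426 - p = 6p - 1162 ⇒ 1588 = 7p ⇒ p = 1588/7 ≈ 226.8571, Q = 1394/7 ≈ 199.1429.
Δp = 226.8571 − 270 = -43.14.

-43.14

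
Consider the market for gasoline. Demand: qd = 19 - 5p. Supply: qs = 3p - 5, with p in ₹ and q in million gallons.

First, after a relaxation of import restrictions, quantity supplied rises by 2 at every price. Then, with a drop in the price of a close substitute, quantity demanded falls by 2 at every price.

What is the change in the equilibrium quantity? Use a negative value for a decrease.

+0.5

Original equilibrium: 19 - 5p = 3p - 5 gives 24 = 8p, so p = 3 and q = 4.
With the change applied: demand qd = 17 - 5p, supply qs = 3p - 3.
New equilibrium: 17 - 5p = 3p - 3 ⇒ 20 = 8p ⇒ p = 2.5, q = 4.5.
Δq = 4.5 − 4 = +0.5.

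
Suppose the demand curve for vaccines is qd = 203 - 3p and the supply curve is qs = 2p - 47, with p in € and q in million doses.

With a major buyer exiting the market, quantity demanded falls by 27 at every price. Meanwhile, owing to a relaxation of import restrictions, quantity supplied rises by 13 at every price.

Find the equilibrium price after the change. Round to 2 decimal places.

Solve the original market: 203 - 3p = 2p - 47, hence p = 50 and q = 53.
After the shift, demand is qd = 176 - 3p and supply is qs = 2p - 34.
Clearing the new market: 176 - 3p = 2p - 34, so p = 42 and q = 50.

42.00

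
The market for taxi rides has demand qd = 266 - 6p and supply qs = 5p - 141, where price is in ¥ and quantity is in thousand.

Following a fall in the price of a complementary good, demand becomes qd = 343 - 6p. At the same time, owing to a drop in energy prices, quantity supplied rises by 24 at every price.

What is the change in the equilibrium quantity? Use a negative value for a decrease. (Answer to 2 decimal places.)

+48.09

Initially, 266 - 6p = 5p - 141, so 407 = 11p and p = 37, q = 44.
The shock moves the curves to qd = 343 - 6p and qs = 5p - 117.
Setting them equal: 343 - 6p = 5p - 117 → 460 = 11p, so p = 460/11 ≈ 41.8182 and q = 1013/11 ≈ 92.0909.
Δq = 92.0909 − 44 = +48.09.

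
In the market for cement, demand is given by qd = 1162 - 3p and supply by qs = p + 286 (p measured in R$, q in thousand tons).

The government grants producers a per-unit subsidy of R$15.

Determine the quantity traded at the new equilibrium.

516.25

Initially, 1162 - 3p = p + 286, so 876 = 4p and p = 219, q = 505.
Since sellers receive the price plus the subsidy, the effective supply curve becomes qs = p + 301.
Clearing the new market: 1162 - 3p = p + 301, so p = 215.25 and q = 516.25.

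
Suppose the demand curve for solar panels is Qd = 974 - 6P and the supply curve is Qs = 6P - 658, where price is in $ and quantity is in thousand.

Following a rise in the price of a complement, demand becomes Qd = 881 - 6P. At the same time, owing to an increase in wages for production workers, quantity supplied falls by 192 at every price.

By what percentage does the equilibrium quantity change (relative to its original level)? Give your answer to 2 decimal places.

Before the shock: 974 - 6P = 6P - 658 ⇒ 1632 = 12P ⇒ P = 136, Q = 158.
The new curves are Qd = 881 - 6P (demand) and Qs = 6P - 850 (supply).
New equilibrium: 881 - 6P = 6P - 850 ⇒ 1731 = 12P ⇒ P = 144.25, Q = 15.5.
%ΔQ = (15.5 − 158) / 158 × 100 = -90.19%.

-90.19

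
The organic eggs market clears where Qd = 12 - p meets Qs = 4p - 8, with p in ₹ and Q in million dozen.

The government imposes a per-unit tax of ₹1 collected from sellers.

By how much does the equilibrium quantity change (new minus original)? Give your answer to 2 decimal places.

-0.80

Original equilibrium: 12 - p = 4p - 8 gives 20 = 5p, so p = 4 and Q = 8.
Since sellers keep the price net of the tax, the effective supply curve becomes Qs = 4p - 12.
New equilibrium: 12 - p = 4p - 12 ⇒ 24 = 5p ⇒ p = 4.8, Q = 7.2.
ΔQ = 7.2 − 8 = -0.80.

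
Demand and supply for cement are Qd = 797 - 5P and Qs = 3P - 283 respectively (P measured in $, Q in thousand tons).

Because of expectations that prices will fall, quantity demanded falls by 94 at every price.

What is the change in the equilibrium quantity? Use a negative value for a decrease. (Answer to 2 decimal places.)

Original equilibrium: 797 - 5P = 3P - 283 gives 1080 = 8P, so P = 135 and Q = 122.
With the change applied: demand Qd = 703 - 5P, supply Qs = 3P - 283.
Clearing the new market: 703 - 5P = 3P - 283, so P = 123.25 and Q = 86.75.
ΔQ = 86.75 − 122 = -35.25.

-35.25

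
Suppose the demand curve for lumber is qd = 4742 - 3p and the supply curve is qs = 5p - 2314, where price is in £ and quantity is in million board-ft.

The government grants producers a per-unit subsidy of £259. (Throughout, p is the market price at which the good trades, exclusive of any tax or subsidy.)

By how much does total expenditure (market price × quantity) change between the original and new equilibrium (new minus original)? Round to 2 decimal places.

+10420.70

Before the shock: 4742 - 3p = 5p - 2314 ⇒ 7056 = 8p ⇒ p = 882, q = 2096.
Since sellers receive the price plus the subsidy, the effective supply curve becomes qs = 5p - 1019.
Clearing the new market: 4742 - 3p = 5p - 1019, so p = 720.125 and q = 2581.625.
Expenditure moves from 882×2096 = 1848672 to 720.125×2581.625 = 1859092.703125; change = +10420.70.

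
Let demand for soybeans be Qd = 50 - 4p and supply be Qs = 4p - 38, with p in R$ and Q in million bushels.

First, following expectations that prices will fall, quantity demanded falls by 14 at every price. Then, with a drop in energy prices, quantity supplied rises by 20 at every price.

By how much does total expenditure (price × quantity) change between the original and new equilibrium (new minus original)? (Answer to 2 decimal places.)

-5.25

Initially, 50 - 4p = 4p - 38, so 88 = 8p and p = 11, Q = 6.
The new curves are Qd = 36 - 4p (demand) and Qs = 4p - 18 (supply).
New equilibrium: 36 - 4p = 4p - 18 ⇒ 54 = 8p ⇒ p = 6.75, Q = 9.
Expenditure moves from 11×6 = 66 to 6.75×9 = 60.75; change = -5.25.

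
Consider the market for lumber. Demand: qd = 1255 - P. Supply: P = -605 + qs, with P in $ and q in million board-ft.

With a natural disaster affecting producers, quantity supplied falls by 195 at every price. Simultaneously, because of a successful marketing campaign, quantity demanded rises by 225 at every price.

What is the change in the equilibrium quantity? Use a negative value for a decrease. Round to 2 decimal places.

Solve the original market: 1255 - P = P + 605, hence P = 325 and q = 930.
The new curves are qd = 1480 - P (demand) and qs = P + 410 (supply).
Equate the new curves: 1480 - P = P + 410, giving 1070 = 2P, P = 535, q = 945.
Δq = 945 − 930 = +15.00.

+15.00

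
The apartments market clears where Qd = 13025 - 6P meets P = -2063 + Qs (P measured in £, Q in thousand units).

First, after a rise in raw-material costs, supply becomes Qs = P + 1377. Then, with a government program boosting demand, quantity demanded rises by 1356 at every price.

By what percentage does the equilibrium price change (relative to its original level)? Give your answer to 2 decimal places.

+18.63

Before the shock: 13025 - 6P = P + 2063 ⇒ 10962 = 7P ⇒ P = 1566, Q = 3629.
The shock moves the curves to Qd = 14381 - 6P and Qs = P + 1377.
Equate the new curves: 14381 - 6P = P + 1377, giving 13004 = 7P, P = 13004/7 ≈ 1857.7143, Q = 22643/7 ≈ 3234.7143.
%ΔP = (1857.7143 − 1566) / 1566 × 100 = +18.63%.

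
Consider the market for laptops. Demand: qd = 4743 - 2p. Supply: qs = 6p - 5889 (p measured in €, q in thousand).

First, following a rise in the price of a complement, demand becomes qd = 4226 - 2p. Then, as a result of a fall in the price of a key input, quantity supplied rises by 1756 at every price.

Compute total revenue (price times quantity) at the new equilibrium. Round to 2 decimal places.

2232114.22

Original equilibrium: 4743 - 2p = 6p - 5889 gives 10632 = 8p, so p = 1329 and q = 2085.
The shock moves the curves to qd = 4226 - 2p and qs = 6p - 4133.
Clearing the new market: 4226 - 2p = 6p - 4133, so p = 1044.875 and q = 2136.25.
New expenditure = 1044.875 × 2136.25 = 2232114.22.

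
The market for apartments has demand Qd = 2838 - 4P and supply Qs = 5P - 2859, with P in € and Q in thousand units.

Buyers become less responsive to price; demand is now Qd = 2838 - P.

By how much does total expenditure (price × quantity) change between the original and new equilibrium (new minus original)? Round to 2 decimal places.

+1599432.75

Before the shock: 2838 - 4P = 5P - 2859 ⇒ 5697 = 9P ⇒ P = 633, Q = 306.
After the shift, demand is Qd = 2838 - P and supply is Qs = 5P - 2859.
Clearing the new market: 2838 - P = 5P - 2859, so P = 949.5 and Q = 1888.5.
Expenditure moves from 633×306 = 193698 to 949.5×1888.5 = 1793130.75; change = +1599432.75.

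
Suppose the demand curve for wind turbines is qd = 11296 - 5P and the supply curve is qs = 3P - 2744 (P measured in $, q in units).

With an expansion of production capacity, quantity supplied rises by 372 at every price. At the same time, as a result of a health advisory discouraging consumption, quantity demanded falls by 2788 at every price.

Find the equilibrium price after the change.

1360

Initially, 11296 - 5P = 3P - 2744, so 14040 = 8P and P = 1755, q = 2521.
The new curves are qd = 8508 - 5P (demand) and qs = 3P - 2372 (supply).
Equate the new curves: 8508 - 5P = 3P - 2372, giving 10880 = 8P, P = 1360, q = 1708.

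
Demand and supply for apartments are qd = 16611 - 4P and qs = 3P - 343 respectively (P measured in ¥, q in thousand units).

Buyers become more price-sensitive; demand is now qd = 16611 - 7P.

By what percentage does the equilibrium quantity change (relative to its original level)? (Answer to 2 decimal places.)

Original equilibrium: 16611 - 4P = 3P - 343 gives 16954 = 7P, so P = 2422 and q = 6923.
After the shift, demand is qd = 16611 - 7P and supply is qs = 3P - 343.
Setting them equal: 16611 - 7P = 3P - 343 → 16954 = 10P, so P = 1695.4 and q = 4743.2.
%Δq = (4743.2 − 6923) / 6923 × 100 = -31.49%.

-31.49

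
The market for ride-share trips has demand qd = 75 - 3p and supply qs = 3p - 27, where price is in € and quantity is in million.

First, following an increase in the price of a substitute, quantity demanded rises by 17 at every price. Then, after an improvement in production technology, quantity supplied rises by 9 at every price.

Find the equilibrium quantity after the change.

37

Solve the original market: 75 - 3p = 3p - 27, hence p = 17 and q = 24.
After the shift, demand is qd = 92 - 3p and supply is qs = 3p - 18.
Equate the new curves: 92 - 3p = 3p - 18, giving 110 = 6p, p = 55/3 ≈ 18.3333, q = 37.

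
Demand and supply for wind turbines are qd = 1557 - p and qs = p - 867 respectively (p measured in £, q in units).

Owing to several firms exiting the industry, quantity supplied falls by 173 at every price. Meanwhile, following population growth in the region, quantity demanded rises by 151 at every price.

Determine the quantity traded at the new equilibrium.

334

Before the shock: 1557 - p = p - 867 ⇒ 2424 = 2p ⇒ p = 1212, q = 345.
The shock moves the curves to qd = 1708 - p and qs = p - 1040.
New equilibrium: 1708 - p = p - 1040 ⇒ 2748 = 2p ⇒ p = 1374, q = 334.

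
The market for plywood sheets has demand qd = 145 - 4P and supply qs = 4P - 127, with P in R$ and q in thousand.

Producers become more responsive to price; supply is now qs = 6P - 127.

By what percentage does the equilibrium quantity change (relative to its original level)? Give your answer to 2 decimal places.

+302.22

Initially, 145 - 4P = 4P - 127, so 272 = 8P and P = 34, q = 9.
The new curves are qd = 145 - 4P (demand) and qs = 6P - 127 (supply).
Clearing the new market: 145 - 4P = 6P - 127, so P = 27.2 and q = 36.2.
%Δq = (36.2 − 9) / 9 × 100 = +302.22%.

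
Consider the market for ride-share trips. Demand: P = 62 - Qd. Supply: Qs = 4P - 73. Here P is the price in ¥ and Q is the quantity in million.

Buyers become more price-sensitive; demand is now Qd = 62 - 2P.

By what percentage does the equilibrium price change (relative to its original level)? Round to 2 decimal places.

Before the shock: 62 - P = 4P - 73 ⇒ 135 = 5P ⇒ P = 27, Q = 35.
With the change applied: demand Qd = 62 - 2P, supply Qs = 4P - 73.
Clearing the new market: 62 - 2P = 4P - 73, so P = 22.5 and Q = 17.
%ΔP = (22.5 − 27) / 27 × 100 = -16.67%.

-16.67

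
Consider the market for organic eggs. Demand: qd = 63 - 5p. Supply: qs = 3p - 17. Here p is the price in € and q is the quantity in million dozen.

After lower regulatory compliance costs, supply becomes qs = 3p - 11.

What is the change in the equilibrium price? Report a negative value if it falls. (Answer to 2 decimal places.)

Original equilibrium: 63 - 5p = 3p - 17 gives 80 = 8p, so p = 10 and q = 13.
The shock moves the curves to qd = 63 - 5p and qs = 3p - 11.
Setting them equal: 63 - 5p = 3p - 11 → 74 = 8p, so p = 9.25 and q = 16.75.
Δp = 9.25 − 10 = -0.75.

-0.75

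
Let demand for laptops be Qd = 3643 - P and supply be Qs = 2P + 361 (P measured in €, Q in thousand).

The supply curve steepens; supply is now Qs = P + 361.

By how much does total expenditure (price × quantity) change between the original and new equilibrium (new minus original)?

+496676

Initially, 3643 - P = 2P + 361, so 3282 = 3P and P = 1094, Q = 2549.
After the shift, demand is Qd = 3643 - P and supply is Qs = P + 361.
New equilibrium: 3643 - P = P + 361 ⇒ 3282 = 2P ⇒ P = 1641, Q = 2002.
Expenditure moves from 1094×2549 = 2788606 to 1641×2002 = 3285282; change = +496676.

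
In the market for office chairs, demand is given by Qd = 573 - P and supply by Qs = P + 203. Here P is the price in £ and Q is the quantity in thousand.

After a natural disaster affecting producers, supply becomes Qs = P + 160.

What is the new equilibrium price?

206.5

Original equilibrium: 573 - P = P + 203 gives 370 = 2P, so P = 185 and Q = 388.
With the change applied: demand Qd = 573 - P, supply Qs = P + 160.
Equate the new curves: 573 - P = P + 160, giving 413 = 2P, P = 206.5, Q = 366.5.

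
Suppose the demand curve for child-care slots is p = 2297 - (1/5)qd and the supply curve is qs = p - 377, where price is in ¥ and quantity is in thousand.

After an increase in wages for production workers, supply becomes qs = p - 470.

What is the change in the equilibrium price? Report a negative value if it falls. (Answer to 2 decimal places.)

+15.50

Before the shock: 11485 - 5p = p - 377 ⇒ 11862 = 6p ⇒ p = 1977, q = 1600.
The shock moves the curves to qd = 11485 - 5p and qs = p - 470.
Equate the new curves: 11485 - 5p = p - 470, giving 11955 = 6p, p = 1992.5, q = 1522.5.
Δp = 1992.5 − 1977 = +15.50.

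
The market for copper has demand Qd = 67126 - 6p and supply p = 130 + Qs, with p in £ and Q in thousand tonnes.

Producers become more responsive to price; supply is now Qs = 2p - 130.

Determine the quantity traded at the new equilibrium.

16684

Original equilibrium: 67126 - 6p = p - 130 gives 67256 = 7p, so p = 9608 and Q = 9478.
The shock moves the curves to Qd = 67126 - 6p and Qs = 2p - 130.
Setting them equal: 67126 - 6p = 2p - 130 → 67256 = 8p, so p = 8407 and Q = 16684.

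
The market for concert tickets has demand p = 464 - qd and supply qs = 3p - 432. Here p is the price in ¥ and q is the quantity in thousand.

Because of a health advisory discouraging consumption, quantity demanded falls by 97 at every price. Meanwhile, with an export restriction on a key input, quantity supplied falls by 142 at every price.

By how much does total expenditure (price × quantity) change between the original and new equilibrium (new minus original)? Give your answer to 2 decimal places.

Original equilibrium: 464 - p = 3p - 432 gives 896 = 4p, so p = 224 and q = 240.
The new curves are qd = 367 - p (demand) and qs = 3p - 574 (supply).
New equilibrium: 367 - p = 3p - 574 ⇒ 941 = 4p ⇒ p = 235.25, q = 131.75.
Expenditure moves from 224×240 = 53760 to 235.25×131.75 = 30994.1875; change = -22765.81.

-22765.81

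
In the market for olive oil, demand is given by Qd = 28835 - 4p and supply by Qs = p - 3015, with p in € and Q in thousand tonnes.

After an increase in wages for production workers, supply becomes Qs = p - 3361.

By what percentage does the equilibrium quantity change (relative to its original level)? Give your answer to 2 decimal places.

Before the shock: 28835 - 4p = p - 3015 ⇒ 31850 = 5p ⇒ p = 6370, Q = 3355.
The new curves are Qd = 28835 - 4p (demand) and Qs = p - 3361 (supply).
Equate the new curves: 28835 - 4p = p - 3361, giving 32196 = 5p, p = 6439.2, Q = 3078.2.
%ΔQ = (3078.2 − 3355) / 3355 × 100 = -8.25%.

-8.25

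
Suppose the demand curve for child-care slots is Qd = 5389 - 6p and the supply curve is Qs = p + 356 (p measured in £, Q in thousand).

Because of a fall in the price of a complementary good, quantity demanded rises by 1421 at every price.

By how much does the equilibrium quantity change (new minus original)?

Solve the original market: 5389 - 6p = p + 356, hence p = 719 and Q = 1075.
After the shift, demand is Qd = 6810 - 6p and supply is Qs = p + 356.
Setting them equal: 6810 - 6p = p + 356 → 6454 = 7p, so p = 922 and Q = 1278.
ΔQ = 1278 − 1075 = +203.

+203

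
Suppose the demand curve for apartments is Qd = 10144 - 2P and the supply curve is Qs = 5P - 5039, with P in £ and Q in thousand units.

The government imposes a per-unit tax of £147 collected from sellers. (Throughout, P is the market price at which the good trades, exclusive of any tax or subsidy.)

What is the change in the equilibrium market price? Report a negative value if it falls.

+105

Original equilibrium: 10144 - 2P = 5P - 5039 gives 15183 = 7P, so P = 2169 and Q = 5806.
Since sellers keep the price net of the tax, the effective supply curve becomes Qs = 5P - 5774.
Setting them equal: 10144 - 2P = 5P - 5774 → 15918 = 7P, so P = 2274 and Q = 5596.
ΔP = 2274 − 2169 = +105.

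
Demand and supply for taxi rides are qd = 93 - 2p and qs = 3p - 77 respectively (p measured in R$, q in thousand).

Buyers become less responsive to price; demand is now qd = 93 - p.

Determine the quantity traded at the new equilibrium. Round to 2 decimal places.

Before the shock: 93 - 2p = 3p - 77 ⇒ 170 = 5p ⇒ p = 34, q = 25.
With the change applied: demand qd = 93 - p, supply qs = 3p - 77.
Clearing the new market: 93 - p = 3p - 77, so p = 42.5 and q = 50.5.

50.50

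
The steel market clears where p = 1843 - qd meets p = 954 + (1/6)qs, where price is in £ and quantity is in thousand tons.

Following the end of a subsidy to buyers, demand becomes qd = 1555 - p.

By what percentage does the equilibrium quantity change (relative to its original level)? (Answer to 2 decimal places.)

-32.40

Original equilibrium: 1843 - p = 6p - 5724 gives 7567 = 7p, so p = 1081 and q = 762.
The shock moves the curves to qd = 1555 - p and qs = 6p - 5724.
Equate the new curves: 1555 - p = 6p - 5724, giving 7279 = 7p, p = 7279/7 ≈ 1039.8571, q = 3606/7 ≈ 515.1429.
%Δq = (515.1429 − 762) / 762 × 100 = -32.40%.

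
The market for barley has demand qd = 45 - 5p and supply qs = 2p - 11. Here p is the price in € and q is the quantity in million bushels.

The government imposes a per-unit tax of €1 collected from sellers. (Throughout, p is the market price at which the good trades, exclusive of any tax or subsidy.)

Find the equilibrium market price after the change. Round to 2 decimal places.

8.29

Solve the original market: 45 - 5p = 2p - 11, hence p = 8 and q = 5.
Since sellers keep the price net of the tax, the effective supply curve becomes qs = 2p - 13.
Setting them equal: 45 - 5p = 2p - 13 → 58 = 7p, so p = 58/7 ≈ 8.2857 and q = 25/7 ≈ 3.5714.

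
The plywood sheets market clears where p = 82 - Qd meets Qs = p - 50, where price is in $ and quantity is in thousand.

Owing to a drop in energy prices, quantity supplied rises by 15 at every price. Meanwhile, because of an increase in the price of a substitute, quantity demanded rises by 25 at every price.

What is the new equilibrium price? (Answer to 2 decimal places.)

Original equilibrium: 82 - p = p - 50 gives 132 = 2p, so p = 66 and Q = 16.
With the change applied: demand Qd = 107 - p, supply Qs = p - 35.
New equilibrium: 107 - p = p - 35 ⇒ 142 = 2p ⇒ p = 71, Q = 36.

71.00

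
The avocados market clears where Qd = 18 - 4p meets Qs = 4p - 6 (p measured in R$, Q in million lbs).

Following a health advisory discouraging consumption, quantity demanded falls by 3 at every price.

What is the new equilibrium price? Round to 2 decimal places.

Initially, 18 - 4p = 4p - 6, so 24 = 8p and p = 3, Q = 6.
After the shift, demand is Qd = 15 - 4p and supply is Qs = 4p - 6.
Clearing the new market: 15 - 4p = 4p - 6, so p = 2.625 and Q = 4.5.

2.63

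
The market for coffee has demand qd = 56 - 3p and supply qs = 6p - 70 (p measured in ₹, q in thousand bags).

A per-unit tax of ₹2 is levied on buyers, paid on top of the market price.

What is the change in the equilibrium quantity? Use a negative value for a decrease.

-4

Before the shock: 56 - 3p = 6p - 70 ⇒ 126 = 9p ⇒ p = 14, q = 14.
Since buyers pay the price plus the tax, the effective demand curve becomes qd = 50 - 3p.
New equilibrium: 50 - 3p = 6p - 70 ⇒ 120 = 9p ⇒ p = 40/3 ≈ 13.3333, q = 10.
Δq = 10 − 14 = -4.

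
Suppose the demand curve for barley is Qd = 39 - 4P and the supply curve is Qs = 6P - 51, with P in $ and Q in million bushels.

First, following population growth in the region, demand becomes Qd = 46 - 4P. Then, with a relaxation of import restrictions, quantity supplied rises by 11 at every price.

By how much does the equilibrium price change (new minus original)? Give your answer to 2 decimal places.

Solve the original market: 39 - 4P = 6P - 51, hence P = 9 and Q = 3.
After the shift, demand is Qd = 46 - 4P and supply is Qs = 6P - 40.
Equate the new curves: 46 - 4P = 6P - 40, giving 86 = 10P, P = 8.6, Q = 11.6.
ΔP = 8.6 − 9 = -0.40.

-0.40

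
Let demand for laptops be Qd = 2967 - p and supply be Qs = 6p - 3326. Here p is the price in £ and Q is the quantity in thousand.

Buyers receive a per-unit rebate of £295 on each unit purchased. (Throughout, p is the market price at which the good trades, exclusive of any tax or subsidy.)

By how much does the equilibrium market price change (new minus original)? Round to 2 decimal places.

Before the shock: 2967 - p = 6p - 3326 ⇒ 6293 = 7p ⇒ p = 899, Q = 2068.
Since buyers' out-of-pocket price is the market price minus the rebate, the effective demand curve becomes Qd = 3262 - p.
Clearing the new market: 3262 - p = 6p - 3326, so p = 6588/7 ≈ 941.1429 and Q = 16246/7 ≈ 2320.8571.
Δp = 941.1429 − 899 = +42.14.

+42.14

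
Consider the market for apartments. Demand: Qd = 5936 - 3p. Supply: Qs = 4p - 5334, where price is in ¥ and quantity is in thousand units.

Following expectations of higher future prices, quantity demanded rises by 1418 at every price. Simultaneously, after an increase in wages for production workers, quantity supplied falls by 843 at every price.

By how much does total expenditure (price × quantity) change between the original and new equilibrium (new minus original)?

+1225155

Original equilibrium: 5936 - 3p = 4p - 5334 gives 11270 = 7p, so p = 1610 and Q = 1106.
After the shift, demand is Qd = 7354 - 3p and supply is Qs = 4p - 6177.
Setting them equal: 7354 - 3p = 4p - 6177 → 13531 = 7p, so p = 1933 and Q = 1555.
Expenditure moves from 1610×1106 = 1780660 to 1933×1555 = 3005815; change = +1225155.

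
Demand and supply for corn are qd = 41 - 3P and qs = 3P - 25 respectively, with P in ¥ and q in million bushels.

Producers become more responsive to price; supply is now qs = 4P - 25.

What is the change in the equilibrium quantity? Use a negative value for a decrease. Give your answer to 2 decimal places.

Before the shock: 41 - 3P = 3P - 25 ⇒ 66 = 6P ⇒ P = 11, q = 8.
After the shift, demand is qd = 41 - 3P and supply is qs = 4P - 25.
New equilibrium: 41 - 3P = 4P - 25 ⇒ 66 = 7P ⇒ P = 66/7 ≈ 9.4286, q = 89/7 ≈ 12.7143.
Δq = 12.7143 − 8 = +4.71.

+4.71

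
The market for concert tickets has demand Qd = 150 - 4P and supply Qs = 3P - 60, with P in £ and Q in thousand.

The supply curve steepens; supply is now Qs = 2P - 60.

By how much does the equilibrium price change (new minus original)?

+5

Initially, 150 - 4P = 3P - 60, so 210 = 7P and P = 30, Q = 30.
With the change applied: demand Qd = 150 - 4P, supply Qs = 2P - 60.
Clearing the new market: 150 - 4P = 2P - 60, so P = 35 and Q = 10.
ΔP = 35 − 30 = +5.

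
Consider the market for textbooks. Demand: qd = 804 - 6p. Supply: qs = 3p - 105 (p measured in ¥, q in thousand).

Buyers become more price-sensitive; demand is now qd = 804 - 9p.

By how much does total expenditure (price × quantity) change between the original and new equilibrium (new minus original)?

-10737.5625

Solve the original market: 804 - 6p = 3p - 105, hence p = 101 and q = 198.
After the shift, demand is qd = 804 - 9p and supply is qs = 3p - 105.
Equate the new curves: 804 - 9p = 3p - 105, giving 909 = 12p, p = 75.75, q = 122.25.
Expenditure moves from 101×198 = 19998 to 75.75×122.25 = 9260.4375; change = -10737.5625.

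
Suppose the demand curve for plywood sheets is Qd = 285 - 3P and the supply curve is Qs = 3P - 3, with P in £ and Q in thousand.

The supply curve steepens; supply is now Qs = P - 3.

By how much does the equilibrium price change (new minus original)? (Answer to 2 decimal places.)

Original equilibrium: 285 - 3P = 3P - 3 gives 288 = 6P, so P = 48 and Q = 141.
The shock moves the curves to Qd = 285 - 3P and Qs = P - 3.
New equilibrium: 285 - 3P = P - 3 ⇒ 288 = 4P ⇒ P = 72, Q = 69.
ΔP = 72 − 48 = +24.00.

+24.00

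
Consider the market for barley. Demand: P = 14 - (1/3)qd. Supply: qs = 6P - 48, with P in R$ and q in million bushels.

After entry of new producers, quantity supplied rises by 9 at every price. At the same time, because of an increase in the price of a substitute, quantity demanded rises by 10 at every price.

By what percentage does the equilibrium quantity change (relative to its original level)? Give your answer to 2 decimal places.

Original equilibrium: 42 - 3P = 6P - 48 gives 90 = 9P, so P = 10 and q = 12.
The shock moves the curves to qd = 52 - 3P and qs = 6P - 39.
Setting them equal: 52 - 3P = 6P - 39 → 91 = 9P, so P = 91/9 ≈ 10.1111 and q = 65/3 ≈ 21.6667.
%Δq = (21.6667 − 12) / 12 × 100 = +80.56%.

+80.56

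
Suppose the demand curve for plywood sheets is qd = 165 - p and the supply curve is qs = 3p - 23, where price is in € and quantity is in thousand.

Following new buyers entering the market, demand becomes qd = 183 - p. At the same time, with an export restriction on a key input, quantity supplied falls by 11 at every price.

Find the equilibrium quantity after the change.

128.75

Original equilibrium: 165 - p = 3p - 23 gives 188 = 4p, so p = 47 and q = 118.
The new curves are qd = 183 - p (demand) and qs = 3p - 34 (supply).
Clearing the new market: 183 - p = 3p - 34, so p = 54.25 and q = 128.75.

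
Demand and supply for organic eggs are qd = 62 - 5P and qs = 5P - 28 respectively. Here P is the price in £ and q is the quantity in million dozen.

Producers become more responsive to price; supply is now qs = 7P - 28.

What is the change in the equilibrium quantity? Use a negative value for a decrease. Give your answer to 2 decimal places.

Before the shock: 62 - 5P = 5P - 28 ⇒ 90 = 10P ⇒ P = 9, q = 17.
The new curves are qd = 62 - 5P (demand) and qs = 7P - 28 (supply).
New equilibrium: 62 - 5P = 7P - 28 ⇒ 90 = 12P ⇒ P = 7.5, q = 24.5.
Δq = 24.5 − 17 = +7.50.

+7.50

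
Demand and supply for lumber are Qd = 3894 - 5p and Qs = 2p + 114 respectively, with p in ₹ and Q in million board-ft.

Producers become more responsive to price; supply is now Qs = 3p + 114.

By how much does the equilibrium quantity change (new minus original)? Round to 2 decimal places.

Before the shock: 3894 - 5p = 2p + 114 ⇒ 3780 = 7p ⇒ p = 540, Q = 1194.
The shock moves the curves to Qd = 3894 - 5p and Qs = 3p + 114.
New equilibrium: 3894 - 5p = 3p + 114 ⇒ 3780 = 8p ⇒ p = 472.5, Q = 1531.5.
ΔQ = 1531.5 − 1194 = +337.50.

+337.50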